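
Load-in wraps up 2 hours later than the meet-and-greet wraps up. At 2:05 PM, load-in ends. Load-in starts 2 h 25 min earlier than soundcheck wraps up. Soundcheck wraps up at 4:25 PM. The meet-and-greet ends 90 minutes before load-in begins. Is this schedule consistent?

Load-in starts at 4:25 PM − 145 min = 2:00 PM.
The meet-and-greet ends at 2:00 PM − 90 min = 12:30 PM.
Load-in ends at 12:30 PM + 120 min = 2:30 PM.
But load-in is also said to end at 2:05 PM — a 25-minute conflict.

No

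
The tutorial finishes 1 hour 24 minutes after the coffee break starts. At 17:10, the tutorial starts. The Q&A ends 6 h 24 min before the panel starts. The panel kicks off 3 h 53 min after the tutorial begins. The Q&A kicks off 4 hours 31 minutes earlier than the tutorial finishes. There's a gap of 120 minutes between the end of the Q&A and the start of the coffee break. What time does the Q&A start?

The panel starts at 17:10 + 233 min = 21:03.
The Q&A ends at 21:03 − 384 min = 14:39.
The coffee break starts at 14:39 + 120 min = 16:39.
The tutorial ends at 16:39 + 84 min = 18:03.
The Q&A starts at 18:03 − 271 min = 13:32.

13:32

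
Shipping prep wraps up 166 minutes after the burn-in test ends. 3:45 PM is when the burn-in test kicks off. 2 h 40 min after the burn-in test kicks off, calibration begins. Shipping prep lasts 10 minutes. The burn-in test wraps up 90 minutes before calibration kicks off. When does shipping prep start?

Calibration starts at 3:45 PM + 160 min = 6:25 PM.
The burn-in test ends at 6:25 PM − 90 min = 4:55 PM.
Shipping prep ends at 4:55 PM + 166 min = 7:41 PM.
Shipping prep starts at 7:41 PM − 10 min = 7:31 PM.

7:31 PM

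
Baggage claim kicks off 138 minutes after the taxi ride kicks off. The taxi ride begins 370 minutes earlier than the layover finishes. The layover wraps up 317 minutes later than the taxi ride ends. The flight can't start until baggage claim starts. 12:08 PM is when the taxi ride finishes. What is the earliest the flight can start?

1:33 PM

The layover ends at 12:08 PM + 317 min = 5:25 PM.
The taxi ride starts at 5:25 PM − 370 min = 11:15 AM.
Baggage claim starts at 11:15 AM + 138 min = 1:33 PM.
The flight is bounded by baggage claim, so the earliest it can start is 1:33 PM.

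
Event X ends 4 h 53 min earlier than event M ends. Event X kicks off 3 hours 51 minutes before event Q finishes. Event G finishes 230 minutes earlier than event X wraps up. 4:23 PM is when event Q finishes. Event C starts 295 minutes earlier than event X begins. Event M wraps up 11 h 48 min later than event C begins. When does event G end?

Event X starts at 4:23 PM − 231 min = 12:32 PM.
Event C starts at 12:32 PM − 295 min = 7:37 AM.
Event M ends at 7:37 AM + 708 min = 7:25 PM.
Event X ends at 7:25 PM − 293 min = 2:32 PM.
Event G ends at 2:32 PM − 230 min = 10:42 AM.

10:42 AM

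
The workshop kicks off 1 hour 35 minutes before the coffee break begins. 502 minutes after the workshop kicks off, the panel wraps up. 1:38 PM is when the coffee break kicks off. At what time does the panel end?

8:25 PM

The workshop starts at 1:38 PM − 95 min = 12:03 PM.
The panel ends at 12:03 PM + 502 min = 8:25 PM.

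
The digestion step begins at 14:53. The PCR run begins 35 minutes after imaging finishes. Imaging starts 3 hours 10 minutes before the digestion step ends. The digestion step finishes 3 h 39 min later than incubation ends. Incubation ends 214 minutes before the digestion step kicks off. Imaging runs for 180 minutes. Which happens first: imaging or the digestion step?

imaging

Incubation ends at 14:53 − 214 min = 11:19.
The digestion step ends at 11:19 + 219 min = 14:58.
Imaging starts at 14:58 − 190 min = 11:48.
Imaging starts at 11:48 and the digestion step starts at 14:53, so imaging is first.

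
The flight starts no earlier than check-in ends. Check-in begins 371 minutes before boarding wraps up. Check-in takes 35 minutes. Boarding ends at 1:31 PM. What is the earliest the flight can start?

7:55 AM

Check-in starts at 1:31 PM − 371 min = 7:20 AM.
Check-in ends at 7:20 AM + 35 min = 7:55 AM.
The flight is bounded by check-in, so the earliest it can start is 7:55 AM.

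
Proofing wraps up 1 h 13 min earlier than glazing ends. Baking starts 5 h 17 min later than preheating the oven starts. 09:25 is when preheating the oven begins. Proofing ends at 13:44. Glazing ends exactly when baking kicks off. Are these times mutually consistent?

No

Baking starts at 09:25 + 317 min = 14:42.
So glazing ends at 14:42.
Proofing ends at 14:42 − 73 min = 13:29.
But proofing is also said to end at 13:44 — a 15-minute conflict.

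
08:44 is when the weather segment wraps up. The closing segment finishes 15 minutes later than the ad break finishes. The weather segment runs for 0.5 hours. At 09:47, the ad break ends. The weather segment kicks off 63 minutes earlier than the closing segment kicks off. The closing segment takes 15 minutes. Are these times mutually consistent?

The closing segment ends at 09:47 + 15 min = 10:02.
The closing segment starts at 10:02 − 15 min = 09:47.
The weather segment starts at 09:47 − 63 min = 08:44.
The weather segment ends at 08:44 + 30 min = 09:14.
But the weather segment is also said to end at 08:44 — a 30-minute conflict.

No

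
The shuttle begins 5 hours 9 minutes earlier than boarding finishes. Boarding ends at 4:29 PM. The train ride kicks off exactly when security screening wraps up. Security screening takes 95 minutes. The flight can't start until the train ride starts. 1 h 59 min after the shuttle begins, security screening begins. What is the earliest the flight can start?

The shuttle starts at 4:29 PM − 309 min = 11:20 AM.
Security screening starts at 11:20 AM + 119 min = 1:19 PM.
Security screening ends at 1:19 PM + 95 min = 2:54 PM.
So the train ride starts at 2:54 PM.
The flight is bounded by the train ride, so the earliest it can start is 2:54 PM.

2:54 PM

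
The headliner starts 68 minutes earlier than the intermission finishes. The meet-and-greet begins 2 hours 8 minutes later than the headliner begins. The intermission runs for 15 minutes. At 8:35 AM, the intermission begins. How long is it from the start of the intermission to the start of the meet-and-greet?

The intermission ends at 8:35 AM + 15 min = 8:50 AM.
The headliner starts at 8:50 AM − 68 min = 7:42 AM.
The meet-and-greet starts at 7:42 AM + 128 min = 9:50 AM.
From 8:35 AM to 9:50 AM is 1 hour 15 minutes.

1 hour 15 minutes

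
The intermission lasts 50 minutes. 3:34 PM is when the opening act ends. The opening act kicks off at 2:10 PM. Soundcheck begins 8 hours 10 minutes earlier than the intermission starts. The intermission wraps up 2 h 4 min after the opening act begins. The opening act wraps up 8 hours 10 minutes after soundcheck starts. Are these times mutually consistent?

No

The intermission ends at 2:10 PM + 124 min = 4:14 PM.
The intermission starts at 4:14 PM − 50 min = 3:24 PM.
Soundcheck starts at 3:24 PM − 490 min = 7:14 AM.
The opening act ends at 7:14 AM + 490 min = 3:24 PM.
But the opening act is also said to end at 3:34 PM — a 10-minute conflict.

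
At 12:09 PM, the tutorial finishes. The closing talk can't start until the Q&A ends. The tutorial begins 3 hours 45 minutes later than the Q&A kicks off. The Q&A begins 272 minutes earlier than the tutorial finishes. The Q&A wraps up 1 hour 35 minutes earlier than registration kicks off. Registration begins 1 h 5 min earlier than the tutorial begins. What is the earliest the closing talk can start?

8:42 AM

The Q&A starts at 12:09 PM − 272 min = 7:37 AM.
The tutorial starts at 7:37 AM + 225 min = 11:22 AM.
Registration starts at 11:22 AM − 65 min = 10:17 AM.
The Q&A ends at 10:17 AM − 95 min = 8:42 AM.
The closing talk is bounded by the Q&A, so the earliest it can start is 8:42 AM.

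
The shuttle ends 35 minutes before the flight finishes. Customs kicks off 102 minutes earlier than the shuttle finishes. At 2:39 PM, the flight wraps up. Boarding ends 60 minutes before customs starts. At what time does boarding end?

11:22 AM

The shuttle ends at 2:39 PM − 35 min = 2:04 PM.
Customs starts at 2:04 PM − 102 min = 12:22 PM.
Boarding ends at 12:22 PM − 60 min = 11:22 AM.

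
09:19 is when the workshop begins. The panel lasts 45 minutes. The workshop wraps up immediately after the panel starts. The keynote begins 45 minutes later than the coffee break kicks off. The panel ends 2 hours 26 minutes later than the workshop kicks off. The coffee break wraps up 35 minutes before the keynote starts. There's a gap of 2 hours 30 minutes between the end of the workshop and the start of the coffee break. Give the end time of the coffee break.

The panel ends at 09:19 + 146 min = 11:45.
The panel starts at 11:45 − 45 min = 11:00.
So the workshop ends at 11:00.
The coffee break starts at 11:00 + 150 min = 13:30.
The keynote starts at 13:30 + 45 min = 14:15.
The coffee break ends at 14:15 − 35 min = 13:40.

13:40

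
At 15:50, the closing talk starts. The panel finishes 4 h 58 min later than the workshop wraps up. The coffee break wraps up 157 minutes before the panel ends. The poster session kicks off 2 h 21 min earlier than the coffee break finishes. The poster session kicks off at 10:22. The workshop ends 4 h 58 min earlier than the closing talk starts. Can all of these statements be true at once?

The workshop ends at 15:50 − 298 min = 10:52.
The panel ends at 10:52 + 298 min = 15:50.
The coffee break ends at 15:50 − 157 min = 13:13.
The poster session starts at 13:13 − 141 min = 10:52.
But the poster session is also said to start at 10:22 — a 30-minute conflict.

No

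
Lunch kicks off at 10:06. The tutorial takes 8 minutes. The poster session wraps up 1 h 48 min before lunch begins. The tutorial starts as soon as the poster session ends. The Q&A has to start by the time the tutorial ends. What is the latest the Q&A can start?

08:26

The poster session ends at 10:06 − 108 min = 08:18.
So the tutorial starts at 08:18.
The tutorial ends at 08:18 + 8 min = 08:26.
The Q&A is bounded by the tutorial, so the latest it can start is 08:26.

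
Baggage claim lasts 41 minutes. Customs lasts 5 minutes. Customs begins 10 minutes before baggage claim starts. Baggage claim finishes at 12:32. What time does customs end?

Baggage claim starts at 12:32 − 41 min = 11:51.
Customs starts at 11:51 − 10 min = 11:41.
Customs ends at 11:41 + 5 min = 11:46.

11:46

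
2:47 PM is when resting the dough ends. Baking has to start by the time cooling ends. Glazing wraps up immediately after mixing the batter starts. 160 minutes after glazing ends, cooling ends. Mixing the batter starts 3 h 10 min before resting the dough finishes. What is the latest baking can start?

2:17 PM

Mixing the batter starts at 2:47 PM − 190 min = 11:37 AM.
So glazing ends at 11:37 AM.
Cooling ends at 11:37 AM + 160 min = 2:17 PM.
Baking is bounded by cooling, so the latest it can start is 2:17 PM.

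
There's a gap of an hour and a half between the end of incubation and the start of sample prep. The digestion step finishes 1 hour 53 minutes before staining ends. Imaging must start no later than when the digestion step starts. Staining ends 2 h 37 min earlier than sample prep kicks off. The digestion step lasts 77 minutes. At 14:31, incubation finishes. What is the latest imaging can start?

Sample prep starts at 14:31 + 90 min = 16:01.
Staining ends at 16:01 − 157 min = 13:24.
The digestion step ends at 13:24 − 113 min = 11:31.
The digestion step starts at 11:31 − 77 min = 10:14.
Imaging is bounded by the digestion step, so the latest it can start is 10:14.

10:14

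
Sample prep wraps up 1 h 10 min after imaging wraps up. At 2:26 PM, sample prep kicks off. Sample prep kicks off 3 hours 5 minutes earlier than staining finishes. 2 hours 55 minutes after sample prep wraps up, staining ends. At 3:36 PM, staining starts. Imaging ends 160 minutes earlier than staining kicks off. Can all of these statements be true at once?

Imaging ends at 3:36 PM − 160 min = 12:56 PM.
Sample prep ends at 12:56 PM + 70 min = 2:06 PM.
Staining ends at 2:06 PM + 175 min = 5:01 PM.
Sample prep starts at 5:01 PM − 185 min = 1:56 PM.
But sample prep is also said to start at 2:26 PM — a 30-minute conflict.

No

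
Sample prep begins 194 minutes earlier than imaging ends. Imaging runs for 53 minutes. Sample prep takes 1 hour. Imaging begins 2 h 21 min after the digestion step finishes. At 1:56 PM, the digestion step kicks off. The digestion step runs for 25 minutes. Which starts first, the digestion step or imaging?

The digestion step ends at 1:56 PM + 25 min = 2:21 PM.
Imaging starts at 2:21 PM + 141 min = 4:42 PM.
The digestion step starts at 1:56 PM and imaging starts at 4:42 PM, so the digestion step is first.

the digestion step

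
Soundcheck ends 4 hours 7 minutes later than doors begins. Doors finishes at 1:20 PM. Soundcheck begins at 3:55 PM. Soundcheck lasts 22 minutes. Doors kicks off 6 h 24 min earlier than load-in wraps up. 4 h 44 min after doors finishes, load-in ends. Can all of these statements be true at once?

Load-in ends at 1:20 PM + 284 min = 6:04 PM.
Doors starts at 6:04 PM − 384 min = 11:40 AM.
Soundcheck ends at 11:40 AM + 247 min = 3:47 PM.
Soundcheck starts at 3:47 PM − 22 min = 3:25 PM.
But soundcheck is also said to start at 3:55 PM — a 30-minute conflict.

No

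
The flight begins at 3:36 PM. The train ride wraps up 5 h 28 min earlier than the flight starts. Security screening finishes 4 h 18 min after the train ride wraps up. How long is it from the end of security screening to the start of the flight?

70 minutes

The train ride ends at 3:36 PM − 328 min = 10:08 AM.
Security screening ends at 10:08 AM + 258 min = 2:26 PM.
From 2:26 PM to 3:36 PM is 70 minutes.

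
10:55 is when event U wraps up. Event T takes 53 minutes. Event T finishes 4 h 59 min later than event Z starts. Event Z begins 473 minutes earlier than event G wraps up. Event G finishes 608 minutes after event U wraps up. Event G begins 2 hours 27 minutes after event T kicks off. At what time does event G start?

19:43

Event G ends at 10:55 + 608 min = 21:03.
Event Z starts at 21:03 − 473 min = 13:10.
Event T ends at 13:10 + 299 min = 18:09.
Event T starts at 18:09 − 53 min = 17:16.
Event G starts at 17:16 + 147 min = 19:43.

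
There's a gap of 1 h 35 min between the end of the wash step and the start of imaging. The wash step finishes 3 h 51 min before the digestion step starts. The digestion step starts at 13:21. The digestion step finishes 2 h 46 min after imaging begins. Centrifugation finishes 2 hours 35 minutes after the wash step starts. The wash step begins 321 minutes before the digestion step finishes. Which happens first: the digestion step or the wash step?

The wash step ends at 13:21 − 231 min = 09:30.
Imaging starts at 09:30 + 95 min = 11:05.
The digestion step ends at 11:05 + 166 min = 13:51.
The wash step starts at 13:51 − 321 min = 08:30.
The digestion step starts at 13:21 and the wash step starts at 08:30, so the wash step is first.

the wash step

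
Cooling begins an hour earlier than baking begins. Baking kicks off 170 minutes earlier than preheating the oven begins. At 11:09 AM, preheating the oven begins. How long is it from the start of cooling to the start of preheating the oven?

Baking starts at 11:09 AM − 170 min = 8:19 AM.
Cooling starts at 8:19 AM − 60 min = 7:19 AM.
From 7:19 AM to 11:09 AM is 230 minutes.

230 minutes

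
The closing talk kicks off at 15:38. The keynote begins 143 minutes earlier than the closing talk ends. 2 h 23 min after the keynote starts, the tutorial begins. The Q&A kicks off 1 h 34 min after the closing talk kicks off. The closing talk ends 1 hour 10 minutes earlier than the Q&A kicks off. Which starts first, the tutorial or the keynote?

The Q&A starts at 15:38 + 94 min = 17:12.
The closing talk ends at 17:12 − 70 min = 16:02.
The keynote starts at 16:02 − 143 min = 13:39.
The tutorial starts at 13:39 + 143 min = 16:02.
The tutorial starts at 16:02 and the keynote starts at 13:39, so the keynote is first.

the keynote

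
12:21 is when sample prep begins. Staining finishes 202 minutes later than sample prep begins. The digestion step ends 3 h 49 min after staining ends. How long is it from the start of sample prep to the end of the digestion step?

Staining ends at 12:21 + 202 min = 15:43.
The digestion step ends at 15:43 + 229 min = 19:32.
From 12:21 to 19:32 is 7 hours 11 minutes.

7 hours 11 minutes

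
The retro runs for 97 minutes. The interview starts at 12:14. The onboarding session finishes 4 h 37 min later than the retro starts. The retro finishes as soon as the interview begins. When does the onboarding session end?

The retro ends at 12:14.
The retro starts at 12:14 − 97 min = 10:37.
The onboarding session ends at 10:37 + 277 min = 15:14.

15:14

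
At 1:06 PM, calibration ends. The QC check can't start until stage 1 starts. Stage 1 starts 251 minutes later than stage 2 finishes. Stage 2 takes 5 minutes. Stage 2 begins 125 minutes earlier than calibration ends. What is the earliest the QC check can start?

3:17 PM

Stage 2 starts at 1:06 PM − 125 min = 11:01 AM.
Stage 2 ends at 11:01 AM + 5 min = 11:06 AM.
Stage 1 starts at 11:06 AM + 251 min = 3:17 PM.
The QC check is bounded by stage 1, so the earliest it can start is 3:17 PM.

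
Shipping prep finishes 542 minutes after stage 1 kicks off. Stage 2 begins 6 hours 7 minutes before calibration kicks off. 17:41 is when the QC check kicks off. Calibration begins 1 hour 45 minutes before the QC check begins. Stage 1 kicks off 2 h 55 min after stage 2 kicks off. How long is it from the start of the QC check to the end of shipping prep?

4 h 5 min

Calibration starts at 17:41 − 105 min = 15:56.
Stage 2 starts at 15:56 − 367 min = 09:49.
Stage 1 starts at 09:49 + 175 min = 12:44.
Shipping prep ends at 12:44 + 542 min = 21:46.
From 17:41 to 21:46 is 4 h 5 min.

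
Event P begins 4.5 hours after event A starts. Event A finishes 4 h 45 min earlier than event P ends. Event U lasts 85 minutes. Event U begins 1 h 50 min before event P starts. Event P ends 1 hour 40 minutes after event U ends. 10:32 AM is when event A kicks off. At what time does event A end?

Event P starts at 10:32 AM + 270 min = 3:02 PM.
Event U starts at 3:02 PM − 110 min = 1:12 PM.
Event U ends at 1:12 PM + 85 min = 2:37 PM.
Event P ends at 2:37 PM + 100 min = 4:17 PM.
Event A ends at 4:17 PM − 285 min = 11:32 AM.

11:32 AM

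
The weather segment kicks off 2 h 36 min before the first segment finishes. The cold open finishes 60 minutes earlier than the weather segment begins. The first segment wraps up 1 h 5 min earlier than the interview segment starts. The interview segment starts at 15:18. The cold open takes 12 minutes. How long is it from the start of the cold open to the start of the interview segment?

293 minutes

The first segment ends at 15:18 − 65 min = 14:13.
The weather segment starts at 14:13 − 156 min = 11:37.
The cold open ends at 11:37 − 60 min = 10:37.
The cold open starts at 10:37 − 12 min = 10:25.
From 10:25 to 15:18 is 293 minutes.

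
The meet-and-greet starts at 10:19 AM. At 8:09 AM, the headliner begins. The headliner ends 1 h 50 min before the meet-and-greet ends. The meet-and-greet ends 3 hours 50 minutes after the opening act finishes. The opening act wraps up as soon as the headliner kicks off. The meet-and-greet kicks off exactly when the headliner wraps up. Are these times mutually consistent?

No

The opening act ends at 8:09 AM.
The meet-and-greet ends at 8:09 AM + 230 min = 11:59 AM.
The headliner ends at 11:59 AM − 110 min = 10:09 AM.
So the meet-and-greet starts at 10:09 AM.
But the meet-and-greet is also said to start at 10:19 AM — a 10-minute conflict.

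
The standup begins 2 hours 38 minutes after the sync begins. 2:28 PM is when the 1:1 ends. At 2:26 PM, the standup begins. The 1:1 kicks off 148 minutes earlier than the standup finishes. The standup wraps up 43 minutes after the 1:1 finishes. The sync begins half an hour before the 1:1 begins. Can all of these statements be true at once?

No

The standup ends at 2:28 PM + 43 min = 3:11 PM.
The 1:1 starts at 3:11 PM − 148 min = 12:43 PM.
The sync starts at 12:43 PM − 30 min = 12:13 PM.
The standup starts at 12:13 PM + 158 min = 2:51 PM.
But the standup is also said to start at 2:26 PM — a 25-minute conflict.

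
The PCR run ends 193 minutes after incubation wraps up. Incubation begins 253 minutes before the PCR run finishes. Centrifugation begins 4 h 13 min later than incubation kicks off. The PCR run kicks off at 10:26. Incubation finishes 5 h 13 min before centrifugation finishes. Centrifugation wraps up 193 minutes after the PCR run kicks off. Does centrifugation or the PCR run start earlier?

the PCR run

Centrifugation ends at 10:26 + 193 min = 13:39.
Incubation ends at 13:39 − 313 min = 08:26.
The PCR run ends at 08:26 + 193 min = 11:39.
Incubation starts at 11:39 − 253 min = 07:26.
Centrifugation starts at 07:26 + 253 min = 11:39.
Centrifugation starts at 11:39 and the PCR run starts at 10:26, so the PCR run is first.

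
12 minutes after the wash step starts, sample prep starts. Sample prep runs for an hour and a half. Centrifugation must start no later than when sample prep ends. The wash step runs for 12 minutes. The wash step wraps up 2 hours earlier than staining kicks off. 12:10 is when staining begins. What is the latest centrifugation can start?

The wash step ends at 12:10 − 120 min = 10:10.
The wash step starts at 10:10 − 12 min = 09:58.
Sample prep starts at 09:58 + 12 min = 10:10.
Sample prep ends at 10:10 + 90 min = 11:40.
Centrifugation is bounded by sample prep, so the latest it can start is 11:40.

11:40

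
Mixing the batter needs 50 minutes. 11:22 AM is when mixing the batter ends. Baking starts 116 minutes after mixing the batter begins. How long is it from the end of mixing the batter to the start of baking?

Mixing the batter starts at 11:22 AM − 50 min = 10:32 AM.
Baking starts at 10:32 AM + 116 min = 12:28 PM.
From 11:22 AM to 12:28 PM is 1 hour 6 minutes.

1 hour 6 minutes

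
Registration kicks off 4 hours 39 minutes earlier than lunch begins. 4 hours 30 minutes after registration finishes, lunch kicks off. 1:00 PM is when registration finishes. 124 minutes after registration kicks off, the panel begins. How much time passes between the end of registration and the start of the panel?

Lunch starts at 1:00 PM + 270 min = 5:30 PM.
Registration starts at 5:30 PM − 279 min = 12:51 PM.
The panel starts at 12:51 PM + 124 min = 2:55 PM.
From 1:00 PM to 2:55 PM is 115 minutes.

115 minutes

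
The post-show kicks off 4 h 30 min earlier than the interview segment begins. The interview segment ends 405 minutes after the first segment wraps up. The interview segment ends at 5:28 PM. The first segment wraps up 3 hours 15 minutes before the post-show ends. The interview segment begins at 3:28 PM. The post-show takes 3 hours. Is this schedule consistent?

The post-show starts at 3:28 PM − 270 min = 10:58 AM.
The post-show ends at 10:58 AM + 180 min = 1:58 PM.
The first segment ends at 1:58 PM − 195 min = 10:43 AM.
The interview segment ends at 10:43 AM + 405 min = 5:28 PM.
That matches the stated 5:28 PM, so the schedule is consistent.

Yes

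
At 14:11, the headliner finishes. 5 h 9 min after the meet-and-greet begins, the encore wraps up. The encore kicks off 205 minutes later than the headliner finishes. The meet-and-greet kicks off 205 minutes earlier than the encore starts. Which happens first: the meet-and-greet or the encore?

The encore starts at 14:11 + 205 min = 17:36.
The meet-and-greet starts at 17:36 − 205 min = 14:11.
The meet-and-greet starts at 14:11 and the encore starts at 17:36, so the meet-and-greet is first.

the meet-and-greet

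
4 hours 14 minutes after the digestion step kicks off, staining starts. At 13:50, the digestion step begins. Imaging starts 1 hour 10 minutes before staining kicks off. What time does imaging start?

Staining starts at 13:50 + 254 min = 18:04.
Imaging starts at 18:04 − 70 min = 16:54.

16:54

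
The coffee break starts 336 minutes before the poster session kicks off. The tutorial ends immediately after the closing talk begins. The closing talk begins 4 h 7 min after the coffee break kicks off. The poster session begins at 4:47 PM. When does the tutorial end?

The coffee break starts at 4:47 PM − 336 min = 11:11 AM.
The closing talk starts at 11:11 AM + 247 min = 3:18 PM.
So the tutorial ends at 3:18 PM.

3:18 PM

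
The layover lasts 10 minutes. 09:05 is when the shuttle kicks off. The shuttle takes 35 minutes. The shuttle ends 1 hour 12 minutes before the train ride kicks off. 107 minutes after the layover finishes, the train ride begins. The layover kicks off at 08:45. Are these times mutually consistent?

No

The layover ends at 08:45 + 10 min = 08:55.
The train ride starts at 08:55 + 107 min = 10:42.
The shuttle ends at 10:42 − 72 min = 09:30.
The shuttle starts at 09:30 − 35 min = 08:55.
But the shuttle is also said to start at 09:05 — a 10-minute conflict.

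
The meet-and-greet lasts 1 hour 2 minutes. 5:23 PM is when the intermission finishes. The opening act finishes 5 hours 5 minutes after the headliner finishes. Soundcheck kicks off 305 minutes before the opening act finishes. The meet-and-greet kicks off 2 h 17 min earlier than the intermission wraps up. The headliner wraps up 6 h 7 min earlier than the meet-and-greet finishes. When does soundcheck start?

10:01 AM

The meet-and-greet starts at 5:23 PM − 137 min = 3:06 PM.
The meet-and-greet ends at 3:06 PM + 62 min = 4:08 PM.
The headliner ends at 4:08 PM − 367 min = 10:01 AM.
The opening act ends at 10:01 AM + 305 min = 3:06 PM.
Soundcheck starts at 3:06 PM − 305 min = 10:01 AM.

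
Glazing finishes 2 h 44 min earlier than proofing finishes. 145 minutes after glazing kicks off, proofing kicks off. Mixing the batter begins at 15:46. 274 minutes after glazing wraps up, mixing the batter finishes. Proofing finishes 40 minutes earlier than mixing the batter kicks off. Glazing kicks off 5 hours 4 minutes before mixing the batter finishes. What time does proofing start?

Proofing ends at 15:46 − 40 min = 15:06.
Glazing ends at 15:06 − 164 min = 12:22.
Mixing the batter ends at 12:22 + 274 min = 16:56.
Glazing starts at 16:56 − 304 min = 11:52.
Proofing starts at 11:52 + 145 min = 14:17.

14:17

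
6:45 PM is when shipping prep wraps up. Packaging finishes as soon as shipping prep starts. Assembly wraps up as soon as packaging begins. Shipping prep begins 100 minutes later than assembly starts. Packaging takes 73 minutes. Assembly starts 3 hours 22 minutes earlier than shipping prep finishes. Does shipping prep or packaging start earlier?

packaging

Assembly starts at 6:45 PM − 202 min = 3:23 PM.
Shipping prep starts at 3:23 PM + 100 min = 5:03 PM.
So packaging ends at 5:03 PM.
Packaging starts at 5:03 PM − 73 min = 3:50 PM.
Shipping prep starts at 5:03 PM and packaging starts at 3:50 PM, so packaging is first.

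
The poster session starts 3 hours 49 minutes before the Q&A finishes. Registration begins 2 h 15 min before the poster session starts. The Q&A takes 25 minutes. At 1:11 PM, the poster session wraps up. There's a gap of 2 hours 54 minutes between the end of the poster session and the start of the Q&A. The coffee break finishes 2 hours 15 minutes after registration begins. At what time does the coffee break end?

The Q&A starts at 1:11 PM + 174 min = 4:05 PM.
The Q&A ends at 4:05 PM + 25 min = 4:30 PM.
The poster session starts at 4:30 PM − 229 min = 12:41 PM.
Registration starts at 12:41 PM − 135 min = 10:26 AM.
The coffee break ends at 10:26 AM + 135 min = 12:41 PM.

12:41 PM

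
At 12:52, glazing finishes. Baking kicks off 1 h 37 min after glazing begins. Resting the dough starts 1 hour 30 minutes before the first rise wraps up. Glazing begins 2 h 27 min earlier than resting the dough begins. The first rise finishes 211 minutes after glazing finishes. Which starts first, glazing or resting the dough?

The first rise ends at 12:52 + 211 min = 16:23.
Resting the dough starts at 16:23 − 90 min = 14:53.
Glazing starts at 14:53 − 147 min = 12:26.
Glazing starts at 12:26 and resting the dough starts at 14:53, so glazing is first.

glazing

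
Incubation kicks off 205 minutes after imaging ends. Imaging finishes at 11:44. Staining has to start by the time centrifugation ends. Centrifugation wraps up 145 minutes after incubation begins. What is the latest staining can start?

Incubation starts at 11:44 + 205 min = 15:09.
Centrifugation ends at 15:09 + 145 min = 17:34.
Staining is bounded by centrifugation, so the latest it can start is 17:34.

17:34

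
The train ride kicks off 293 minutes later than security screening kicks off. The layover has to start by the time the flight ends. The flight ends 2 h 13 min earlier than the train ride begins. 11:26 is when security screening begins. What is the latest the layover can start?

14:06

The train ride starts at 11:26 + 293 min = 16:19.
The flight ends at 16:19 − 133 min = 14:06.
The layover is bounded by the flight, so the latest it can start is 14:06.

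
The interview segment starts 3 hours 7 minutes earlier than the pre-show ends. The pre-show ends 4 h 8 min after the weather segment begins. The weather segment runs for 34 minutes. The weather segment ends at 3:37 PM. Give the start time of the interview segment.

The weather segment starts at 3:37 PM − 34 min = 3:03 PM.
The pre-show ends at 3:03 PM + 248 min = 7:11 PM.
The interview segment starts at 7:11 PM − 187 min = 4:04 PM.

4:04 PM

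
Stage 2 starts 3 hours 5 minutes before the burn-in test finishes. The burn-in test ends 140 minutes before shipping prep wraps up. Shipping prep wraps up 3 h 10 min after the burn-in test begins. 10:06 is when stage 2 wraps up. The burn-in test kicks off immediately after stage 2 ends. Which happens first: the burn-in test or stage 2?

stage 2

The burn-in test starts at 10:06.
Shipping prep ends at 10:06 + 190 min = 13:16.
The burn-in test ends at 13:16 − 140 min = 10:56.
Stage 2 starts at 10:56 − 185 min = 07:51.
The burn-in test starts at 10:06 and stage 2 starts at 07:51, so stage 2 is first.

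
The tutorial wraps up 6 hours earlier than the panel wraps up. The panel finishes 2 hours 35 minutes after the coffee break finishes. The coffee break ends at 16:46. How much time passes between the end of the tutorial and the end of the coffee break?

The panel ends at 16:46 + 155 min = 19:21.
The tutorial ends at 19:21 − 360 min = 13:21.
From 13:21 to 16:46 is 205 minutes.

205 minutes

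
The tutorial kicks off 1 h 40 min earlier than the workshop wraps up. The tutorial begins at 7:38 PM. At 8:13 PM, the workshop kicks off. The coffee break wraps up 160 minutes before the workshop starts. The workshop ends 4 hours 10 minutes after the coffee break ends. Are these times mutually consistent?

No

The coffee break ends at 8:13 PM − 160 min = 5:33 PM.
The workshop ends at 5:33 PM + 250 min = 9:43 PM.
The tutorial starts at 9:43 PM − 100 min = 8:03 PM.
But the tutorial is also said to start at 7:38 PM — a 25-minute conflict.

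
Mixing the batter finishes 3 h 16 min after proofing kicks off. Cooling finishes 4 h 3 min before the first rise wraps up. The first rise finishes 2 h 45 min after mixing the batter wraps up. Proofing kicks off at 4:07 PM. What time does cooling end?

Mixing the batter ends at 4:07 PM + 196 min = 7:23 PM.
The first rise ends at 7:23 PM + 165 min = 10:08 PM.
Cooling ends at 10:08 PM − 243 min = 6:05 PM.

6:05 PM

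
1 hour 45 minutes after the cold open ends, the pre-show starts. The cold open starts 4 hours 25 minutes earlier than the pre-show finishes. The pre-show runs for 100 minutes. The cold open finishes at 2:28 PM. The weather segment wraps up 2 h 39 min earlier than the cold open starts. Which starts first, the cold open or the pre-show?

The pre-show starts at 2:28 PM + 105 min = 4:13 PM.
The pre-show ends at 4:13 PM + 100 min = 5:53 PM.
The cold open starts at 5:53 PM − 265 min = 1:28 PM.
The cold open starts at 1:28 PM and the pre-show starts at 4:13 PM, so the cold open is first.

the cold open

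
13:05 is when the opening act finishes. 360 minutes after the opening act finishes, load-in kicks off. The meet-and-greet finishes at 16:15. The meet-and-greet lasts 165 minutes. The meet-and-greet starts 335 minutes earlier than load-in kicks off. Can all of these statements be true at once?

Yes

Load-in starts at 13:05 + 360 min = 19:05.
The meet-and-greet starts at 19:05 − 335 min = 13:30.
The meet-and-greet ends at 13:30 + 165 min = 16:15.
That matches the stated 16:15, so the schedule is consistent.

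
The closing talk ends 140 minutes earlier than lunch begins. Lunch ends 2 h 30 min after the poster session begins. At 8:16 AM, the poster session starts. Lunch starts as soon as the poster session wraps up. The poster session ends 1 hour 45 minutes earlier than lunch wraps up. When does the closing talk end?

Lunch ends at 8:16 AM + 150 min = 10:46 AM.
The poster session ends at 10:46 AM − 105 min = 9:01 AM.
So lunch starts at 9:01 AM.
The closing talk ends at 9:01 AM − 140 min = 6:41 AM.

6:41 AM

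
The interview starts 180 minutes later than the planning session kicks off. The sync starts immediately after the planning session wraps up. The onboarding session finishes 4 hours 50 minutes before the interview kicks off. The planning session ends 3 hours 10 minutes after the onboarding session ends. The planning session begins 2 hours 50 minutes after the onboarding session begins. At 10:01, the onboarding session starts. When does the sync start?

The planning session starts at 10:01 + 170 min = 12:51.
The interview starts at 12:51 + 180 min = 15:51.
The onboarding session ends at 15:51 − 290 min = 11:01.
The planning session ends at 11:01 + 190 min = 14:11.
So the sync starts at 14:11.

14:11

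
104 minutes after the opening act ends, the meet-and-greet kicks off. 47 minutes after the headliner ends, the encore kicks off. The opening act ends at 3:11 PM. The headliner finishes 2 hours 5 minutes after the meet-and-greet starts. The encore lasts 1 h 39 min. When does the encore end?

The meet-and-greet starts at 3:11 PM + 104 min = 4:55 PM.
The headliner ends at 4:55 PM + 125 min = 7:00 PM.
The encore starts at 7:00 PM + 47 min = 7:47 PM.
The encore ends at 7:47 PM + 99 min = 9:26 PM.

9:26 PM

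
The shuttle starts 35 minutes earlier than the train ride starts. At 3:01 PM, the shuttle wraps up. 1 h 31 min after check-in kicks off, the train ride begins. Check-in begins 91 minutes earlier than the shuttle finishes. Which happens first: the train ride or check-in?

check-in

Check-in starts at 3:01 PM − 91 min = 1:30 PM.
The train ride starts at 1:30 PM + 91 min = 3:01 PM.
The train ride starts at 3:01 PM and check-in starts at 1:30 PM, so check-in is first.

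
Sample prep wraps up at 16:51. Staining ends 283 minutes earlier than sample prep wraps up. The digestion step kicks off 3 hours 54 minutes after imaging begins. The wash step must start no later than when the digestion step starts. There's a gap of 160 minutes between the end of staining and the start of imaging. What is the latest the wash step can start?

18:42

Staining ends at 16:51 − 283 min = 12:08.
Imaging starts at 12:08 + 160 min = 14:48.
The digestion step starts at 14:48 + 234 min = 18:42.
The wash step is bounded by the digestion step, so the latest it can start is 18:42.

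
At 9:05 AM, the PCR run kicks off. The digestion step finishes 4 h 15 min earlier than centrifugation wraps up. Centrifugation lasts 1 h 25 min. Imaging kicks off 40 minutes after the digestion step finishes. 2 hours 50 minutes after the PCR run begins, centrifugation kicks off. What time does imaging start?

Centrifugation starts at 9:05 AM + 170 min = 11:55 AM.
Centrifugation ends at 11:55 AM + 85 min = 1:20 PM.
The digestion step ends at 1:20 PM − 255 min = 9:05 AM.
Imaging starts at 9:05 AM + 40 min = 9:45 AM.

9:45 AM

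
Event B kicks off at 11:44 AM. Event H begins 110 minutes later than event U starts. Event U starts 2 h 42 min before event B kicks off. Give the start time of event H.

Event U starts at 11:44 AM − 162 min = 9:02 AM.
Event H starts at 9:02 AM + 110 min = 10:52 AM.

10:52 AM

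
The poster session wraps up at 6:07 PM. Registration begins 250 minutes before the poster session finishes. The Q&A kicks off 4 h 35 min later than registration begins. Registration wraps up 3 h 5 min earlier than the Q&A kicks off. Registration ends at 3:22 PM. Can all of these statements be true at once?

Registration starts at 6:07 PM − 250 min = 1:57 PM.
The Q&A starts at 1:57 PM + 275 min = 6:32 PM.
Registration ends at 6:32 PM − 185 min = 3:27 PM.
But registration is also said to end at 3:22 PM — a 5-minute conflict.

No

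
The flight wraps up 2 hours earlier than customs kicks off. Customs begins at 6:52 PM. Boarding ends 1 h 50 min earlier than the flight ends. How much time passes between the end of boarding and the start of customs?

The flight ends at 6:52 PM − 120 min = 4:52 PM.
Boarding ends at 4:52 PM − 110 min = 3:02 PM.
From 3:02 PM to 6:52 PM is 3 hours 50 minutes.

3 hours 50 minutes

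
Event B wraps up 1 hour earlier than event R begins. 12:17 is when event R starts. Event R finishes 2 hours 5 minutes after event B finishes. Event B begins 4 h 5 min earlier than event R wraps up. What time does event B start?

09:17

Event B ends at 12:17 − 60 min = 11:17.
Event R ends at 11:17 + 125 min = 13:22.
Event B starts at 13:22 − 245 min = 09:17.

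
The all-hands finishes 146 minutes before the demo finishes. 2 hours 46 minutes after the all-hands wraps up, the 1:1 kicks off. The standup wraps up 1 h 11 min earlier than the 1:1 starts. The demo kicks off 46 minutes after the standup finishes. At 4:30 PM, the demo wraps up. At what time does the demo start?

The all-hands ends at 4:30 PM − 146 min = 2:04 PM.
The 1:1 starts at 2:04 PM + 166 min = 4:50 PM.
The standup ends at 4:50 PM − 71 min = 3:39 PM.
The demo starts at 3:39 PM + 46 min = 4:25 PM.

4:25 PM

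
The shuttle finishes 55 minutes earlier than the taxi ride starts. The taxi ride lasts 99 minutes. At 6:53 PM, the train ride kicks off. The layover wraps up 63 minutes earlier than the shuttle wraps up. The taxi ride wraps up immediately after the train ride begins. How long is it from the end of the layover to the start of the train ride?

3 hours 37 minutes

The taxi ride ends at 6:53 PM.
The taxi ride starts at 6:53 PM − 99 min = 5:14 PM.
The shuttle ends at 5:14 PM − 55 min = 4:19 PM.
The layover ends at 4:19 PM − 63 min = 3:16 PM.
From 3:16 PM to 6:53 PM is 3 hours 37 minutes.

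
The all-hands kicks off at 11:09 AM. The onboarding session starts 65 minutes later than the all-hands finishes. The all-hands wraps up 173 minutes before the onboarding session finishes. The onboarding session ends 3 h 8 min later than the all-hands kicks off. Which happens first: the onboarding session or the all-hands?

The onboarding session ends at 11:09 AM + 188 min = 2:17 PM.
The all-hands ends at 2:17 PM − 173 min = 11:24 AM.
The onboarding session starts at 11:24 AM + 65 min = 12:29 PM.
The onboarding session starts at 12:29 PM and the all-hands starts at 11:09 AM, so the all-hands is first.

the all-hands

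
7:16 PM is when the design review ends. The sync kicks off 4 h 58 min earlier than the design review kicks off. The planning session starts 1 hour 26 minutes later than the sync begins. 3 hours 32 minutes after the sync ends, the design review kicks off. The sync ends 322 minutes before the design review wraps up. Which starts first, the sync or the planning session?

the sync

The sync ends at 7:16 PM − 322 min = 1:54 PM.
The design review starts at 1:54 PM + 212 min = 5:26 PM.
The sync starts at 5:26 PM − 298 min = 12:28 PM.
The planning session starts at 12:28 PM + 86 min = 1:54 PM.
The sync starts at 12:28 PM and the planning session starts at 1:54 PM, so the sync is first.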